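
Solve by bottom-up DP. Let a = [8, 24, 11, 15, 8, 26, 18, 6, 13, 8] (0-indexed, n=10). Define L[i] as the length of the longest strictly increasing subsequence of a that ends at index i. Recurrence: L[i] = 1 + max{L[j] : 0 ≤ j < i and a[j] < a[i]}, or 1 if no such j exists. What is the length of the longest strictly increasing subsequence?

4

   i    0    1    2    3    4    5    6    7    8    9
a[i]    8   24   11   15    8   26   18    6   13    8
L[i]    1    2    2    3    1    4    4    1    3    2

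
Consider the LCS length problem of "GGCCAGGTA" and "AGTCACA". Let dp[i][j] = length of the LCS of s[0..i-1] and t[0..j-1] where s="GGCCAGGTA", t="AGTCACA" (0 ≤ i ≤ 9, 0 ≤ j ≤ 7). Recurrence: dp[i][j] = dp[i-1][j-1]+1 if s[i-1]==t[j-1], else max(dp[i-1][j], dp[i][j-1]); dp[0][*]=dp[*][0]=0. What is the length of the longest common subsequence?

4

   ''  A  G  T  C  A  C  A
''  0  0  0  0  0  0  0  0
 G  0  0  1  1  1  1  1  1
 G  0  0  1  1  1  1  1  1
 C  0  0  1  1  2  2  2  2
 C  0  0  1  1  2  2  3  3
 A  0  1  1  1  2  3  3  4
 G  0  1  2  2  2  3  3  4
 G  0  1  2  2  2  3  3  4
 T  0  1  2  3  3  3  3  4
 A  0  1  2  3  3  4  4  4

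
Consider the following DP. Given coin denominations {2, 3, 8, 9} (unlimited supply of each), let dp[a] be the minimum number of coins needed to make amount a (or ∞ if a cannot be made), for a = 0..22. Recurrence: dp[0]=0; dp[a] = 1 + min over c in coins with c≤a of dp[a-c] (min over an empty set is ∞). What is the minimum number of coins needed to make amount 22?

4

 a  0  1  2  3  4  5  6  7  8  9 10 11 12 13 14 15 16 17 18 19 20 21 22
dp  0  -  1  1  2  2  2  3  1  1  2  2  2  3  3  3  2  2  2  3  3  3  4
(- denotes ∞ / unreachable)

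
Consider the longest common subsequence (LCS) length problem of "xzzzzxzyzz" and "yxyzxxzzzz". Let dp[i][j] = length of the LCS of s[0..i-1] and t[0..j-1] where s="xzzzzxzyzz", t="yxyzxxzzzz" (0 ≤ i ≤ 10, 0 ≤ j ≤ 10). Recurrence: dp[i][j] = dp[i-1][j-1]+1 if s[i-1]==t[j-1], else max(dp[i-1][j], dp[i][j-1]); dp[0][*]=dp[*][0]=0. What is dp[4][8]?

4

   ''  y  x  y  z  x  x  z  z  z  z
''  0  0  0  0  0  0  0  0  0  0  0
 x  0  0  1  1  1  1  1  1  1  1  1
 z  0  0  1  1  2  2  2  2  2  2  2
 z  0  0  1  1  2  2  2  3  3  3  3
 z  0  0  1  1  2  2  2  3  4  4  4
 z  0  0  1  1  2  2  2  3  4  5  5
 x  0  0  1  1  2  3  3  3  4  5  5
 z  0  0  1  1  2  3  3  4  4  5  6
 y  0  1  1  2  2  3  3  4  4  5  6
 z  0  1  1  2  3  3  3  4  5  5  6
 z  0  1  1  2  3  3  3  4  5  6  6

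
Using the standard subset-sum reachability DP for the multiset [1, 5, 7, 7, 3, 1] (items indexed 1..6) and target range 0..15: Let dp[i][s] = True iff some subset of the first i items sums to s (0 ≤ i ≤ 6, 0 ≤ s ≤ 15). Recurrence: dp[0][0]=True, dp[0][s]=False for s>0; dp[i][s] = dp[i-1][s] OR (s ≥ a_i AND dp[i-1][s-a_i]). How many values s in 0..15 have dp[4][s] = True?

i\s   0   1   2   3   4   5   6   7   8   9  10  11  12  13  14  15
  0   T   F   F   F   F   F   F   F   F   F   F   F   F   F   F   F
  1   T   T   F   F   F   F   F   F   F   F   F   F   F   F   F   F
  2   T   T   F   F   F   T   T   F   F   F   F   F   F   F   F   F
  3   T   T   F   F   F   T   T   T   T   F   F   F   T   T   F   F
  4   T   T   F   F   F   T   T   T   T   F   F   F   T   T   T   T
  5   T   T   F   T   T   T   T   T   T   T   T   T   T   T   T   T
  6   T   T   T   T   T   T   T   T   T   T   T   T   T   T   T   T

10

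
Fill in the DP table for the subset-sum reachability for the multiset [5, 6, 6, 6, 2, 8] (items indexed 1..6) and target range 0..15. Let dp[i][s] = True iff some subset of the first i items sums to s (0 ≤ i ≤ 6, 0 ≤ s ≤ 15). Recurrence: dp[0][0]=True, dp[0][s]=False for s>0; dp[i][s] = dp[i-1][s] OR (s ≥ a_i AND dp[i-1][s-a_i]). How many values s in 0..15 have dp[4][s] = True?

5

i\s   0   1   2   3   4   5   6   7   8   9  10  11  12  13  14  15
  0   T   F   F   F   F   F   F   F   F   F   F   F   F   F   F   F
  1   T   F   F   F   F   T   F   F   F   F   F   F   F   F   F   F
  2   T   F   F   F   F   T   T   F   F   F   F   T   F   F   F   F
  3   T   F   F   F   F   T   T   F   F   F   F   T   T   F   F   F
  4   T   F   F   F   F   T   T   F   F   F   F   T   T   F   F   F
  5   T   F   T   F   F   T   T   T   T   F   F   T   T   T   T   F
  6   T   F   T   F   F   T   T   T   T   F   T   T   T   T   T   T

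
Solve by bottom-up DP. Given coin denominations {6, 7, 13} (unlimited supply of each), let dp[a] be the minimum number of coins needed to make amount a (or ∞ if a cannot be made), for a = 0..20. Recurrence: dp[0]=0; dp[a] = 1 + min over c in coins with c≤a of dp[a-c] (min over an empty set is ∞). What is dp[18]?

 a  0  1  2  3  4  5  6  7  8  9 10 11 12 13 14 15 16 17 18 19 20
dp  0  -  -  -  -  -  1  1  -  -  -  -  2  1  2  -  -  -  3  2  2
(- denotes ∞ / unreachable)

3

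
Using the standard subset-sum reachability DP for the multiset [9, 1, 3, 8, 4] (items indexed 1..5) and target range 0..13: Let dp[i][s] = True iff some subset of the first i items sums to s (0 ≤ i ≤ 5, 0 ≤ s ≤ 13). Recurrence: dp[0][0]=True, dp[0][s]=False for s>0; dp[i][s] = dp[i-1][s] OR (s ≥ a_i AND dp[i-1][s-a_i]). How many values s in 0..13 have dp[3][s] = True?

i\s   0   1   2   3   4   5   6   7   8   9  10  11  12  13
  0   T   F   F   F   F   F   F   F   F   F   F   F   F   F
  1   T   F   F   F   F   F   F   F   F   T   F   F   F   F
  2   T   T   F   F   F   F   F   F   F   T   T   F   F   F
  3   T   T   F   T   T   F   F   F   F   T   T   F   T   T
  4   T   T   F   T   T   F   F   F   T   T   T   T   T   T
  5   T   T   F   T   T   T   F   T   T   T   T   T   T   T

8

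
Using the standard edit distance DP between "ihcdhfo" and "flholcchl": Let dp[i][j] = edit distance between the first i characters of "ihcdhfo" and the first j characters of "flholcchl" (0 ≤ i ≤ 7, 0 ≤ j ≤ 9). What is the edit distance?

7

   ''  f  l  h  o  l  c  c  h  l
''  0  1  2  3  4  5  6  7  8  9
 i  1  1  2  3  4  5  6  7  8  9
 h  2  2  2  2  3  4  5  6  7  8
 c  3  3  3  3  3  4  4  5  6  7
 d  4  4  4  4  4  4  5  5  6  7
 h  5  5  5  4  5  5  5  6  5  6
 f  6  5  6  5  5  6  6  6  6  6
 o  7  6  6  6  5  6  7  7  7  7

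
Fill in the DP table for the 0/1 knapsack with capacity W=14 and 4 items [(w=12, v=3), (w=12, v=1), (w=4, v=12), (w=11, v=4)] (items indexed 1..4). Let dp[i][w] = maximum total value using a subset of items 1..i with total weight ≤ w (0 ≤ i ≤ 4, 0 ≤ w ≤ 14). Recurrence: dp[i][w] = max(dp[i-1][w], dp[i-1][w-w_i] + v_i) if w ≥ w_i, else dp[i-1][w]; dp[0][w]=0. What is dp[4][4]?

i\w   0   1   2   3   4   5   6   7   8   9  10  11  12  13  14
  0   0   0   0   0   0   0   0   0   0   0   0   0   0   0   0
  1   0   0   0   0   0   0   0   0   0   0   0   0   3   3   3
  2   0   0   0   0   0   0   0   0   0   0   0   0   3   3   3
  3   0   0   0   0  12  12  12  12  12  12  12  12  12  12  12
  4   0   0   0   0  12  12  12  12  12  12  12  12  12  12  12

12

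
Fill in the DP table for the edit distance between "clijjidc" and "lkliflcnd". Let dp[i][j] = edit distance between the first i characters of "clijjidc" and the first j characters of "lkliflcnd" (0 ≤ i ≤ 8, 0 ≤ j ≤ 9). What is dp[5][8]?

6

   ''  l  k  l  i  f  l  c  n  d
''  0  1  2  3  4  5  6  7  8  9
 c  1  1  2  3  4  5  6  6  7  8
 l  2  1  2  2  3  4  5  6  7  8
 i  3  2  2  3  2  3  4  5  6  7
 j  4  3  3  3  3  3  4  5  6  7
 j  5  4  4  4  4  4  4  5  6  7
 i  6  5  5  5  4  5  5  5  6  7
 d  7  6  6  6  5  5  6  6  6  6
 c  8  7  7  7  6  6  6  6  7  7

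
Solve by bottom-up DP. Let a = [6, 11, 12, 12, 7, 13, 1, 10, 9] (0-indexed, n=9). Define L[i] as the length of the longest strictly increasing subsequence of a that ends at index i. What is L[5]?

   i    0    1    2    3    4    5    6    7    8
a[i]    6   11   12   12    7   13    1   10    9
L[i]    1    2    3    3    2    4    1    3    3

4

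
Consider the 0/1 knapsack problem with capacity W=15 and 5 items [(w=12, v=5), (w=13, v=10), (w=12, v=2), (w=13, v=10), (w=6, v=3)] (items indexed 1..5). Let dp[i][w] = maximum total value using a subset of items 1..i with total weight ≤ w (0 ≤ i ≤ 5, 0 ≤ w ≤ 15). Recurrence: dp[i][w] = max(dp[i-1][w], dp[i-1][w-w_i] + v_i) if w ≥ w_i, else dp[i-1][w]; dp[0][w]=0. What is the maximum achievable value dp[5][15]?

i\w   0   1   2   3   4   5   6   7   8   9  10  11  12  13  14  15
  0   0   0   0   0   0   0   0   0   0   0   0   0   0   0   0   0
  1   0   0   0   0   0   0   0   0   0   0   0   0   5   5   5   5
  2   0   0   0   0   0   0   0   0   0   0   0   0   5  10  10  10
  3   0   0   0   0   0   0   0   0   0   0   0   0   5  10  10  10
  4   0   0   0   0   0   0   0   0   0   0   0   0   5  10  10  10
  5   0   0   0   0   0   0   3   3   3   3   3   3   5  10  10  10

10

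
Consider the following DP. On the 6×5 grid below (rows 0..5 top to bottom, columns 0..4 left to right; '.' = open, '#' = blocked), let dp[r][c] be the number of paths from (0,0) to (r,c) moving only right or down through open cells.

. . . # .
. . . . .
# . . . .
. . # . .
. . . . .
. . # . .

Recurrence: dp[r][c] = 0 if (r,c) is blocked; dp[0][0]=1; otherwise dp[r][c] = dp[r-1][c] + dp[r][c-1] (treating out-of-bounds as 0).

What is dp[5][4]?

39

r\c   0   1   2   3   4
  0   1   1   1   0   0
  1   1   2   3   3   3
  2   0   2   5   8  11
  3   0   2   0   8  19
  4   0   2   2  10  29
  5   0   2   0  10  39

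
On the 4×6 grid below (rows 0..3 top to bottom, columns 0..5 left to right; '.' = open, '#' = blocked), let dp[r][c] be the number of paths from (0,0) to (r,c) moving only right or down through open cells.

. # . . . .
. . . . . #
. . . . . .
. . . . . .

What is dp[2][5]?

r\c   0   1   2   3   4   5
  0   1   0   0   0   0   0
  1   1   1   1   1   1   0
  2   1   2   3   4   5   5
  3   1   3   6  10  15  20

5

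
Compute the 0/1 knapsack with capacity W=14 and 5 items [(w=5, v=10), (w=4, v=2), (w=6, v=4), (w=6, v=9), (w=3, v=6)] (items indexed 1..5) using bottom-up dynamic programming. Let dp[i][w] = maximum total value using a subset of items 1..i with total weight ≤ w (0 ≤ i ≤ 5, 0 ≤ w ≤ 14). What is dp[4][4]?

i\w   0   1   2   3   4   5   6   7   8   9  10  11  12  13  14
  0   0   0   0   0   0   0   0   0   0   0   0   0   0   0   0
  1   0   0   0   0   0  10  10  10  10  10  10  10  10  10  10
  2   0   0   0   0   2  10  10  10  10  12  12  12  12  12  12
  3   0   0   0   0   2  10  10  10  10  12  12  14  14  14  14
  4   0   0   0   0   2  10  10  10  10  12  12  19  19  19  19
  5   0   0   0   6   6  10  10  10  16  16  16  19  19  19  25

2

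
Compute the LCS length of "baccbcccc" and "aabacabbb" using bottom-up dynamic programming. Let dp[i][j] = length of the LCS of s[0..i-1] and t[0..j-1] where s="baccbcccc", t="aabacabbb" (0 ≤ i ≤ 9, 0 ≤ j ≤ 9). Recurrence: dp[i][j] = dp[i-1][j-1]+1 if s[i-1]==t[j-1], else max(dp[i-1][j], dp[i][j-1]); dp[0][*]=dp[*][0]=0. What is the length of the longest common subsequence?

   ''  a  a  b  a  c  a  b  b  b
''  0  0  0  0  0  0  0  0  0  0
 b  0  0  0  1  1  1  1  1  1  1
 a  0  1  1  1  2  2  2  2  2  2
 c  0  1  1  1  2  3  3  3  3  3
 c  0  1  1  1  2  3  3  3  3  3
 b  0  1  1  2  2  3  3  4  4  4
 c  0  1  1  2  2  3  3  4  4  4
 c  0  1  1  2  2  3  3  4  4  4
 c  0  1  1  2  2  3  3  4  4  4
 c  0  1  1  2  2  3  3  4  4  4

4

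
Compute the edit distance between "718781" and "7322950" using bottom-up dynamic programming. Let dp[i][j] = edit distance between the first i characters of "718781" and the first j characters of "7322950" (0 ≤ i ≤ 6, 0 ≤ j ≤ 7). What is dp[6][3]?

5

   ''  7  3  2  2  9  5  0
''  0  1  2  3  4  5  6  7
 7  1  0  1  2  3  4  5  6
 1  2  1  1  2  3  4  5  6
 8  3  2  2  2  3  4  5  6
 7  4  3  3  3  3  4  5  6
 8  5  4  4  4  4  4  5  6
 1  6  5  5  5  5  5  5  6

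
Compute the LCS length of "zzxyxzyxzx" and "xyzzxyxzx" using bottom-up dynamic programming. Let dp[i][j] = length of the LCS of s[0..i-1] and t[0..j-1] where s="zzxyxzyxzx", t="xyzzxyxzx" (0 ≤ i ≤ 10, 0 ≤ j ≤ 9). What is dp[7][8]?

   ''  x  y  z  z  x  y  x  z  x
''  0  0  0  0  0  0  0  0  0  0
 z  0  0  0  1  1  1  1  1  1  1
 z  0  0  0  1  2  2  2  2  2  2
 x  0  1  1  1  2  3  3  3  3  3
 y  0  1  2  2  2  3  4  4  4  4
 x  0  1  2  2  2  3  4  5  5  5
 z  0  1  2  3  3  3  4  5  6  6
 y  0  1  2  3  3  3  4  5  6  6
 x  0  1  2  3  3  4  4  5  6  7
 z  0  1  2  3  4  4  4  5  6  7
 x  0  1  2  3  4  5  5  5  6  7

6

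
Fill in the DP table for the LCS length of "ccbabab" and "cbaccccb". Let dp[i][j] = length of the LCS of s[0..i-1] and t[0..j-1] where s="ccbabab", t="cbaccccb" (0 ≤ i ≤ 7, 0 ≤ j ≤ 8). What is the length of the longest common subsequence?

4

   ''  c  b  a  c  c  c  c  b
''  0  0  0  0  0  0  0  0  0
 c  0  1  1  1  1  1  1  1  1
 c  0  1  1  1  2  2  2  2  2
 b  0  1  2  2  2  2  2  2  3
 a  0  1  2  3  3  3  3  3  3
 b  0  1  2  3  3  3  3  3  4
 a  0  1  2  3  3  3  3  3  4
 b  0  1  2  3  3  3  3  3  4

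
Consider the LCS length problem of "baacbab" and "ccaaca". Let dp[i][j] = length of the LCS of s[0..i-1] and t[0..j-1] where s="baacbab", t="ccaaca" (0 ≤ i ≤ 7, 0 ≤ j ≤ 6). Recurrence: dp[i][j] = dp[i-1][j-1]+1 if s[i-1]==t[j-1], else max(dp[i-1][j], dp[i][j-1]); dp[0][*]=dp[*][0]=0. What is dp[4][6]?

3

   ''  c  c  a  a  c  a
''  0  0  0  0  0  0  0
 b  0  0  0  0  0  0  0
 a  0  0  0  1  1  1  1
 a  0  0  0  1  2  2  2
 c  0  1  1  1  2  3  3
 b  0  1  1  1  2  3  3
 a  0  1  1  2  2  3  4
 b  0  1  1  2  2  3  4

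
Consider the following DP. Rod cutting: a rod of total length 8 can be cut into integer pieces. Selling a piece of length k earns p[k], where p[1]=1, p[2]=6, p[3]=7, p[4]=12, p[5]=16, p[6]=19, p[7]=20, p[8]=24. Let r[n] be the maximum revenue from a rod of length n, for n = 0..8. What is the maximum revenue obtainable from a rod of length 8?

25

   n    0    1    2    3    4    5    6    7    8
r[n]    0    1    6    7   12   16   19   22   25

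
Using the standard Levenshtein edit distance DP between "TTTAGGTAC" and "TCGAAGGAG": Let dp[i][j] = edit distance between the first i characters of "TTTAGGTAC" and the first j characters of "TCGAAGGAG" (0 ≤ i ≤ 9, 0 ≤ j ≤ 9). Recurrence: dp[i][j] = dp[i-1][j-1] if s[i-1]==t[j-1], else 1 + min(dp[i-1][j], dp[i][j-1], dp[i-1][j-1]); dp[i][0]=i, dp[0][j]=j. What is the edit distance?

5

   ''  T  C  G  A  A  G  G  A  G
''  0  1  2  3  4  5  6  7  8  9
 T  1  0  1  2  3  4  5  6  7  8
 T  2  1  1  2  3  4  5  6  7  8
 T  3  2  2  2  3  4  5  6  7  8
 A  4  3  3  3  2  3  4  5  6  7
 G  5  4  4  3  3  3  3  4  5  6
 G  6  5  5  4  4  4  3  3  4  5
 T  7  6  6  5  5  5  4  4  4  5
 A  8  7  7  6  5  5  5  5  4  5
 C  9  8  7  7  6  6  6  6  5  5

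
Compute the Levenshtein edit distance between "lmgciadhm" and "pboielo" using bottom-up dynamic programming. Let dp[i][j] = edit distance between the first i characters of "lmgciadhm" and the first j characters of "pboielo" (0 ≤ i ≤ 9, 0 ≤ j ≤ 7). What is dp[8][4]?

7

   ''  p  b  o  i  e  l  o
''  0  1  2  3  4  5  6  7
 l  1  1  2  3  4  5  5  6
 m  2  2  2  3  4  5  6  6
 g  3  3  3  3  4  5  6  7
 c  4  4  4  4  4  5  6  7
 i  5  5  5  5  4  5  6  7
 a  6  6  6  6  5  5  6  7
 d  7  7  7  7  6  6  6  7
 h  8  8  8  8  7  7  7  7
 m  9  9  9  9  8  8  8  8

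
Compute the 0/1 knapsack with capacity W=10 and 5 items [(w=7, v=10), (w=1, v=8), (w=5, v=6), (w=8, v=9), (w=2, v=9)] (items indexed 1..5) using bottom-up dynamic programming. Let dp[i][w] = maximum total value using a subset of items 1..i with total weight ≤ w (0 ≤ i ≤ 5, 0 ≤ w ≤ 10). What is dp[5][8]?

i\w   0   1   2   3   4   5   6   7   8   9  10
  0   0   0   0   0   0   0   0   0   0   0   0
  1   0   0   0   0   0   0   0  10  10  10  10
  2   0   8   8   8   8   8   8  10  18  18  18
  3   0   8   8   8   8   8  14  14  18  18  18
  4   0   8   8   8   8   8  14  14  18  18  18
  5   0   8   9  17  17  17  17  17  23  23  27

23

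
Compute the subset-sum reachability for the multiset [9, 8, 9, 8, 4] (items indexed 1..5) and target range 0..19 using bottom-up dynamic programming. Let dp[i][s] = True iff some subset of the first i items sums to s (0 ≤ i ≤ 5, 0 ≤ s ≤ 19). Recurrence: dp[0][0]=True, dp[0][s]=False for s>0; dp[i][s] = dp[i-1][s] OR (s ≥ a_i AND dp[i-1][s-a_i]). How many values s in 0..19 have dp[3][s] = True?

i\s   0   1   2   3   4   5   6   7   8   9  10  11  12  13  14  15  16  17  18  19
  0   T   F   F   F   F   F   F   F   F   F   F   F   F   F   F   F   F   F   F   F
  1   T   F   F   F   F   F   F   F   F   T   F   F   F   F   F   F   F   F   F   F
  2   T   F   F   F   F   F   F   F   T   T   F   F   F   F   F   F   F   T   F   F
  3   T   F   F   F   F   F   F   F   T   T   F   F   F   F   F   F   F   T   T   F
  4   T   F   F   F   F   F   F   F   T   T   F   F   F   F   F   F   T   T   T   F
  5   T   F   F   F   T   F   F   F   T   T   F   F   T   T   F   F   T   T   T   F

5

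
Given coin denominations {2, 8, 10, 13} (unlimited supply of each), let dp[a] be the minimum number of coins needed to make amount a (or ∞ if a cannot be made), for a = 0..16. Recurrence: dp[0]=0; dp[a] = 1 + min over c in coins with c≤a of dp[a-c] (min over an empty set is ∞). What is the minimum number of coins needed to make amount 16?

 a  0  1  2  3  4  5  6  7  8  9 10 11 12 13 14 15 16
dp  0  -  1  -  2  -  3  -  1  -  1  -  2  1  3  2  2
(- denotes ∞ / unreachable)

2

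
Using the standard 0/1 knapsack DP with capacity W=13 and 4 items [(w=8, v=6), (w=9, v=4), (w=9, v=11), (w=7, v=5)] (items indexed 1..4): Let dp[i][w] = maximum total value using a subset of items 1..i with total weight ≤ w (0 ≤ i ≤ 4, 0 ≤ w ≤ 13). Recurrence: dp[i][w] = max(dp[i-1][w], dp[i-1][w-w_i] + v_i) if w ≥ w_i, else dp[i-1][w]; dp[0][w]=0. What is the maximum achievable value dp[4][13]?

11

i\w   0   1   2   3   4   5   6   7   8   9  10  11  12  13
  0   0   0   0   0   0   0   0   0   0   0   0   0   0   0
  1   0   0   0   0   0   0   0   0   6   6   6   6   6   6
  2   0   0   0   0   0   0   0   0   6   6   6   6   6   6
  3   0   0   0   0   0   0   0   0   6  11  11  11  11  11
  4   0   0   0   0   0   0   0   5   6  11  11  11  11  11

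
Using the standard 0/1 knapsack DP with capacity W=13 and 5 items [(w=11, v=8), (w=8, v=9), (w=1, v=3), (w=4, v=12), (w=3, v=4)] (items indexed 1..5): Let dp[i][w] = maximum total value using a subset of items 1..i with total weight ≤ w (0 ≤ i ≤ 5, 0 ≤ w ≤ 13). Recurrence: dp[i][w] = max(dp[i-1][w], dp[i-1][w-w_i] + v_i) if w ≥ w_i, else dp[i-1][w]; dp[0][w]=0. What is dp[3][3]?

3

i\w   0   1   2   3   4   5   6   7   8   9  10  11  12  13
  0   0   0   0   0   0   0   0   0   0   0   0   0   0   0
  1   0   0   0   0   0   0   0   0   0   0   0   8   8   8
  2   0   0   0   0   0   0   0   0   9   9   9   9   9   9
  3   0   3   3   3   3   3   3   3   9  12  12  12  12  12
  4   0   3   3   3  12  15  15  15  15  15  15  15  21  24
  5   0   3   3   4  12  15  15  16  19  19  19  19  21  24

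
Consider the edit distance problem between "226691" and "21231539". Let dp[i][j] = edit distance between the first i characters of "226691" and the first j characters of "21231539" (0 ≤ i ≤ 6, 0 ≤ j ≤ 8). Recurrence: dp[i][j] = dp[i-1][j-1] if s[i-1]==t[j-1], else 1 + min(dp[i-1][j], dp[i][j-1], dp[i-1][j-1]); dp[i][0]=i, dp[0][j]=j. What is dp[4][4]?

3

   ''  2  1  2  3  1  5  3  9
''  0  1  2  3  4  5  6  7  8
 2  1  0  1  2  3  4  5  6  7
 2  2  1  1  1  2  3  4  5  6
 6  3  2  2  2  2  3  4  5  6
 6  4  3  3  3  3  3  4  5  6
 9  5  4  4  4  4  4  4  5  5
 1  6  5  4  5  5  4  5  5  6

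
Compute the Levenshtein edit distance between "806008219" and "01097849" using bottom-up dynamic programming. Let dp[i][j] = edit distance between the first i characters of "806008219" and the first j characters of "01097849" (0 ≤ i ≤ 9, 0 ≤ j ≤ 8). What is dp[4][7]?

6

   ''  0  1  0  9  7  8  4  9
''  0  1  2  3  4  5  6  7  8
 8  1  1  2  3  4  5  5  6  7
 0  2  1  2  2  3  4  5  6  7
 6  3  2  2  3  3  4  5  6  7
 0  4  3  3  2  3  4  5  6  7
 0  5  4  4  3  3  4  5  6  7
 8  6  5  5  4  4  4  4  5  6
 2  7  6  6  5  5  5  5  5  6
 1  8  7  6  6  6  6  6  6  6
 9  9  8  7  7  6  7  7  7  6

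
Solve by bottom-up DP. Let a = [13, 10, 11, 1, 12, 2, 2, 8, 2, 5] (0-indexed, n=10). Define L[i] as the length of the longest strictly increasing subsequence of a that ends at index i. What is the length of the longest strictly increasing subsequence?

3

   i    0    1    2    3    4    5    6    7    8    9
a[i]   13   10   11    1   12    2    2    8    2    5
L[i]    1    1    2    1    3    2    2    3    2    3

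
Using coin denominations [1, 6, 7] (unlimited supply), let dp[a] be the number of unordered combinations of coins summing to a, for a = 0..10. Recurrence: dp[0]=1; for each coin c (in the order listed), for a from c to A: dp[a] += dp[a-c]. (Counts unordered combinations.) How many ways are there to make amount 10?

after  coin     0     1     2     3     4     5     6     7     8     9    10
          1     1     1     1     1     1     1     1     1     1     1     1
          6     1     1     1     1     1     1     2     2     2     2     2
          7     1     1     1     1     1     1     2     3     3     3     3

3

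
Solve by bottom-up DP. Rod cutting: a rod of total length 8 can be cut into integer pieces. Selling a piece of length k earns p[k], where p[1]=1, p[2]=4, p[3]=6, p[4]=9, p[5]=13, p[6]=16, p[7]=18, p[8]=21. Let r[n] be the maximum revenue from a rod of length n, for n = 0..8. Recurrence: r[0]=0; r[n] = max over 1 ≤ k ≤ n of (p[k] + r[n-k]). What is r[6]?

16

   n    0    1    2    3    4    5    6    7    8
r[n]    0    1    4    6    9   13   16   18   21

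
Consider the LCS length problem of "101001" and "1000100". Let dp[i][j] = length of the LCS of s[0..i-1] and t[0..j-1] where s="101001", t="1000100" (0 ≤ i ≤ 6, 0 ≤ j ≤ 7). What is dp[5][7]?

5

   ''  1  0  0  0  1  0  0
''  0  0  0  0  0  0  0  0
 1  0  1  1  1  1  1  1  1
 0  0  1  2  2  2  2  2  2
 1  0  1  2  2  2  3  3  3
 0  0  1  2  3  3  3  4  4
 0  0  1  2  3  4  4  4  5
 1  0  1  2  3  4  5  5  5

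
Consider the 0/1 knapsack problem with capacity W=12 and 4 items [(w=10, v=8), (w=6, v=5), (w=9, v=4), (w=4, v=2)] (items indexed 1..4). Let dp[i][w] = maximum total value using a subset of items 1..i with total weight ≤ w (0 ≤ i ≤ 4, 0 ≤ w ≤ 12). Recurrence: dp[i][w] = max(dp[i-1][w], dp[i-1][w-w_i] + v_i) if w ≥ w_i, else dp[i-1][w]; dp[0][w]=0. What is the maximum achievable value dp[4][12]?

i\w   0   1   2   3   4   5   6   7   8   9  10  11  12
  0   0   0   0   0   0   0   0   0   0   0   0   0   0
  1   0   0   0   0   0   0   0   0   0   0   8   8   8
  2   0   0   0   0   0   0   5   5   5   5   8   8   8
  3   0   0   0   0   0   0   5   5   5   5   8   8   8
  4   0   0   0   0   2   2   5   5   5   5   8   8   8

8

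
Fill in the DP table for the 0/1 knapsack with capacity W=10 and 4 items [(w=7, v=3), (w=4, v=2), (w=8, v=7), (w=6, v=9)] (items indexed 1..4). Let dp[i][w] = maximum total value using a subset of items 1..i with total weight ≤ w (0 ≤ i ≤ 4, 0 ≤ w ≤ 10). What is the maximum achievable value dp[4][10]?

i\w   0   1   2   3   4   5   6   7   8   9  10
  0   0   0   0   0   0   0   0   0   0   0   0
  1   0   0   0   0   0   0   0   3   3   3   3
  2   0   0   0   0   2   2   2   3   3   3   3
  3   0   0   0   0   2   2   2   3   7   7   7
  4   0   0   0   0   2   2   9   9   9   9  11

11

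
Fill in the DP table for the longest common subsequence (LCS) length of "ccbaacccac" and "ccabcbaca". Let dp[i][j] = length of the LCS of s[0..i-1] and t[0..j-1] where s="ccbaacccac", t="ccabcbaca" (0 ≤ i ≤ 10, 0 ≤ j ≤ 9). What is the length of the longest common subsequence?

   ''  c  c  a  b  c  b  a  c  a
''  0  0  0  0  0  0  0  0  0  0
 c  0  1  1  1  1  1  1  1  1  1
 c  0  1  2  2  2  2  2  2  2  2
 b  0  1  2  2  3  3  3  3  3  3
 a  0  1  2  3  3  3  3  4  4  4
 a  0  1  2  3  3  3  3  4  4  5
 c  0  1  2  3  3  4  4  4  5  5
 c  0  1  2  3  3  4  4  4  5  5
 c  0  1  2  3  3  4  4  4  5  5
 a  0  1  2  3  3  4  4  5  5  6
 c  0  1  2  3  3  4  4  5  6  6

6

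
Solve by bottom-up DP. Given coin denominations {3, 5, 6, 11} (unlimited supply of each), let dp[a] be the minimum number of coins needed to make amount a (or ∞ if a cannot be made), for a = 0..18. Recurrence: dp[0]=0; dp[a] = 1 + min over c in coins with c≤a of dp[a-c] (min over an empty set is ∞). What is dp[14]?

 a  0  1  2  3  4  5  6  7  8  9 10 11 12 13 14 15 16 17 18
dp  0  -  -  1  -  1  1  -  2  2  2  1  2  3  2  3  2  2  3
(- denotes ∞ / unreachable)

2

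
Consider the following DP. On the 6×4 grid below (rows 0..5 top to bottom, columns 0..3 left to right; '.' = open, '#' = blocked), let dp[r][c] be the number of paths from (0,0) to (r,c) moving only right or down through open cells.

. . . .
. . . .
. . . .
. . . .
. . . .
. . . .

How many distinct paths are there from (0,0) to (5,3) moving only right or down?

56

r\c   0   1   2   3
  0   1   1   1   1
  1   1   2   3   4
  2   1   3   6  10
  3   1   4  10  20
  4   1   5  15  35
  5   1   6  21  56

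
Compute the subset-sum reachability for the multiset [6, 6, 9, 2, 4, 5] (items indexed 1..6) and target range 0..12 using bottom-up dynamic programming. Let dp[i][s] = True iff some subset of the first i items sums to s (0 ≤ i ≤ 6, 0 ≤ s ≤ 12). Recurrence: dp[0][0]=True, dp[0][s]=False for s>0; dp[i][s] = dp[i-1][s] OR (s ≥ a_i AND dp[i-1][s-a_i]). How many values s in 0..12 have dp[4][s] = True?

7

i\s   0   1   2   3   4   5   6   7   8   9  10  11  12
  0   T   F   F   F   F   F   F   F   F   F   F   F   F
  1   T   F   F   F   F   F   T   F   F   F   F   F   F
  2   T   F   F   F   F   F   T   F   F   F   F   F   T
  3   T   F   F   F   F   F   T   F   F   T   F   F   T
  4   T   F   T   F   F   F   T   F   T   T   F   T   T
  5   T   F   T   F   T   F   T   F   T   T   T   T   T
  6   T   F   T   F   T   T   T   T   T   T   T   T   T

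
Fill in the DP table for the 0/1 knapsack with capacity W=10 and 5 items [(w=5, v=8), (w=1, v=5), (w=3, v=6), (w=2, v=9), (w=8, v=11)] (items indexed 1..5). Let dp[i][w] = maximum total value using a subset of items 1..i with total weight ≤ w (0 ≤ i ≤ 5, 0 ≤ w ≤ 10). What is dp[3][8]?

i\w   0   1   2   3   4   5   6   7   8   9  10
  0   0   0   0   0   0   0   0   0   0   0   0
  1   0   0   0   0   0   8   8   8   8   8   8
  2   0   5   5   5   5   8  13  13  13  13  13
  3   0   5   5   6  11  11  13  13  14  19  19
  4   0   5   9  14  14  15  20  20  22  22  23
  5   0   5   9  14  14  15  20  20  22  22  23

14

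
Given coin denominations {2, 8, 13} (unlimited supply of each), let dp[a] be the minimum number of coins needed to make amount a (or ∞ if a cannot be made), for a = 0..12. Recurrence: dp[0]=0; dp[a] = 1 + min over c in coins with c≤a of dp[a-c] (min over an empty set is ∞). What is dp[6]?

3

 a  0  1  2  3  4  5  6  7  8  9 10 11 12
dp  0  -  1  -  2  -  3  -  1  -  2  -  3
(- denotes ∞ / unreachable)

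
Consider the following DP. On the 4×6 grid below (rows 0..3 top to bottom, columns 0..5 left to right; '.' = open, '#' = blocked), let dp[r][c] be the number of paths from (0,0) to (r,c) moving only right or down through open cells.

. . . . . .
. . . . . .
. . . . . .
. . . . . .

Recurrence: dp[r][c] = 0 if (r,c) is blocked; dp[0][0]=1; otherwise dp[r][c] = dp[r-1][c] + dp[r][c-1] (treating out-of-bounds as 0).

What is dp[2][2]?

r\c   0   1   2   3   4   5
  0   1   1   1   1   1   1
  1   1   2   3   4   5   6
  2   1   3   6  10  15  21
  3   1   4  10  20  35  56

6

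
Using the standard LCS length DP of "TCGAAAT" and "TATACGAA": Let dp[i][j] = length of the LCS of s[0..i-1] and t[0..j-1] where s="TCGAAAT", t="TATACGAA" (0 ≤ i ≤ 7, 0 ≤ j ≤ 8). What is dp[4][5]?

2

   ''  T  A  T  A  C  G  A  A
''  0  0  0  0  0  0  0  0  0
 T  0  1  1  1  1  1  1  1  1
 C  0  1  1  1  1  2  2  2  2
 G  0  1  1  1  1  2  3  3  3
 A  0  1  2  2  2  2  3  4  4
 A  0  1  2  2  3  3  3  4  5
 A  0  1  2  2  3  3  3  4  5
 T  0  1  2  3  3  3  3  4  5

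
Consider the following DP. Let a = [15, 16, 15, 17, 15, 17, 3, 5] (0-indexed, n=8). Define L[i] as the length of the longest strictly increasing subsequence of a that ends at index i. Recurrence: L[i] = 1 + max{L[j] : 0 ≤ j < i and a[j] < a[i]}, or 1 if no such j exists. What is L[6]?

   i    0    1    2    3    4    5    6    7
a[i]   15   16   15   17   15   17    3    5
L[i]    1    2    1    3    1    3    1    2

1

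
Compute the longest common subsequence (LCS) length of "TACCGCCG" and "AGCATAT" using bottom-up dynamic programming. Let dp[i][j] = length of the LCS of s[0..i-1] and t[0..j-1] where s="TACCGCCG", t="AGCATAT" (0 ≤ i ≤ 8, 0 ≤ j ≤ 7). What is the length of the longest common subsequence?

   ''  A  G  C  A  T  A  T
''  0  0  0  0  0  0  0  0
 T  0  0  0  0  0  1  1  1
 A  0  1  1  1  1  1  2  2
 C  0  1  1  2  2  2  2  2
 C  0  1  1  2  2  2  2  2
 G  0  1  2  2  2  2  2  2
 C  0  1  2  3  3  3  3  3
 C  0  1  2  3  3  3  3  3
 G  0  1  2  3  3  3  3  3

3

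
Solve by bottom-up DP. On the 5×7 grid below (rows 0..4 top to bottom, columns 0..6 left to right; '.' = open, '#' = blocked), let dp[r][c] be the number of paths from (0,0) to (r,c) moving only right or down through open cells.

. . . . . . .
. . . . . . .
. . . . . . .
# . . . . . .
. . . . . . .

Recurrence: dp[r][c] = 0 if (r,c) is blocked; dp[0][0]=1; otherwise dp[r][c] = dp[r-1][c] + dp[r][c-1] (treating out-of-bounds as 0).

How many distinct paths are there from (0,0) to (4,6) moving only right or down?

203

r\c   0   1   2   3   4   5   6
  0   1   1   1   1   1   1   1
  1   1   2   3   4   5   6   7
  2   1   3   6  10  15  21  28
  3   0   3   9  19  34  55  83
  4   0   3  12  31  65 120 203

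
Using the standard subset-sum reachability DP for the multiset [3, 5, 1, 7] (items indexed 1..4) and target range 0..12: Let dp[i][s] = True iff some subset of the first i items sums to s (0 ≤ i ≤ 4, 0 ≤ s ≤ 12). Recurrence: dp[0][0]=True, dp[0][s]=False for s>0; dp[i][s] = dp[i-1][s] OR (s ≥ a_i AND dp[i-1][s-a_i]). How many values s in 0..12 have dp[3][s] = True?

i\s   0   1   2   3   4   5   6   7   8   9  10  11  12
  0   T   F   F   F   F   F   F   F   F   F   F   F   F
  1   T   F   F   T   F   F   F   F   F   F   F   F   F
  2   T   F   F   T   F   T   F   F   T   F   F   F   F
  3   T   T   F   T   T   T   T   F   T   T   F   F   F
  4   T   T   F   T   T   T   T   T   T   T   T   T   T

8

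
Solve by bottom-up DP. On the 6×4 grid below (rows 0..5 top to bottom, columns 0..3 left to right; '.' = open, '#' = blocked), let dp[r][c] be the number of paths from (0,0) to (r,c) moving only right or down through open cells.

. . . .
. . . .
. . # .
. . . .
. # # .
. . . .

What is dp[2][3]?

4

r\c   0   1   2   3
  0   1   1   1   1
  1   1   2   3   4
  2   1   3   0   4
  3   1   4   4   8
  4   1   0   0   8
  5   1   1   1   9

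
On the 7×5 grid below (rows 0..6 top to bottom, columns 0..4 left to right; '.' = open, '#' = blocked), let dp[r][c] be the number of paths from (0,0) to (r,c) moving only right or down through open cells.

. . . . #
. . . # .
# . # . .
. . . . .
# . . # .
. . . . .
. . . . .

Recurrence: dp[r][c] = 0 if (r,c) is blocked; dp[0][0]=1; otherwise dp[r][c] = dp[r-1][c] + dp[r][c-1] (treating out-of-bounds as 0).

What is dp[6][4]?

22

r\c   0   1   2   3   4
  0   1   1   1   1   0
  1   1   2   3   0   0
  2   0   2   0   0   0
  3   0   2   2   2   2
  4   0   2   4   0   2
  5   0   2   6   6   8
  6   0   2   8  14  22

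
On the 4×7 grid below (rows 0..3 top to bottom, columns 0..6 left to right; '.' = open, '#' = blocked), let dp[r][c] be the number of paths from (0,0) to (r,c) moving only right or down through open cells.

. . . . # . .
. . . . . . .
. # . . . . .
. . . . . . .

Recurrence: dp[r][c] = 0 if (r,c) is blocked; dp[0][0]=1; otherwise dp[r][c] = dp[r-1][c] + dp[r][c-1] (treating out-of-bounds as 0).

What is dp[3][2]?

4

r\c   0   1   2   3   4   5   6
  0   1   1   1   1   0   0   0
  1   1   2   3   4   4   4   4
  2   1   0   3   7  11  15  19
  3   1   1   4  11  22  37  56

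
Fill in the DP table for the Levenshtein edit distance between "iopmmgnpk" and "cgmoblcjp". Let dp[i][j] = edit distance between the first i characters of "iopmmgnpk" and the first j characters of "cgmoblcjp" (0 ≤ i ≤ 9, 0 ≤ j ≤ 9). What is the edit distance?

9

   ''  c  g  m  o  b  l  c  j  p
''  0  1  2  3  4  5  6  7  8  9
 i  1  1  2  3  4  5  6  7  8  9
 o  2  2  2  3  3  4  5  6  7  8
 p  3  3  3  3  4  4  5  6  7  7
 m  4  4  4  3  4  5  5  6  7  8
 m  5  5  5  4  4  5  6  6  7  8
 g  6  6  5  5  5  5  6  7  7  8
 n  7  7  6  6  6  6  6  7  8  8
 p  8  8  7  7  7  7  7  7  8  8
 k  9  9  8  8  8  8  8  8  8  9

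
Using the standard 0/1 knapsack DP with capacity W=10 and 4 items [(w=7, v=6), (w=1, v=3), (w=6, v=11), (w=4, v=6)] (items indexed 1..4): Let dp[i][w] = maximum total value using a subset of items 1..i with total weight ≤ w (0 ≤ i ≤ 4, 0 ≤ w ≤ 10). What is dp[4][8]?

i\w   0   1   2   3   4   5   6   7   8   9  10
  0   0   0   0   0   0   0   0   0   0   0   0
  1   0   0   0   0   0   0   0   6   6   6   6
  2   0   3   3   3   3   3   3   6   9   9   9
  3   0   3   3   3   3   3  11  14  14  14  14
  4   0   3   3   3   6   9  11  14  14  14  17

14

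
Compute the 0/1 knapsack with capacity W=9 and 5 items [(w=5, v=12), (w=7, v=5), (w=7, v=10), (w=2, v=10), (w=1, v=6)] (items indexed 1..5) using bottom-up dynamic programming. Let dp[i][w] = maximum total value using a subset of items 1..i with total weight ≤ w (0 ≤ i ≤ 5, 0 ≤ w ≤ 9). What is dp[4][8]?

22

i\w   0   1   2   3   4   5   6   7   8   9
  0   0   0   0   0   0   0   0   0   0   0
  1   0   0   0   0   0  12  12  12  12  12
  2   0   0   0   0   0  12  12  12  12  12
  3   0   0   0   0   0  12  12  12  12  12
  4   0   0  10  10  10  12  12  22  22  22
  5   0   6  10  16  16  16  18  22  28  28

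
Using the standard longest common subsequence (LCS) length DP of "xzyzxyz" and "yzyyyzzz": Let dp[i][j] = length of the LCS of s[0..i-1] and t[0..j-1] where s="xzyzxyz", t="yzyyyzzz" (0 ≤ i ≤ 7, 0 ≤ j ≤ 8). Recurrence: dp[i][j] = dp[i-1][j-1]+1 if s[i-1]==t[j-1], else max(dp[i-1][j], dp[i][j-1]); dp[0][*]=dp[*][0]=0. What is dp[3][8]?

2

   ''  y  z  y  y  y  z  z  z
''  0  0  0  0  0  0  0  0  0
 x  0  0  0  0  0  0  0  0  0
 z  0  0  1  1  1  1  1  1  1
 y  0  1  1  2  2  2  2  2  2
 z  0  1  2  2  2  2  3  3  3
 x  0  1  2  2  2  2  3  3  3
 y  0  1  2  3  3  3  3  3  3
 z  0  1  2  3  3  3  4  4  4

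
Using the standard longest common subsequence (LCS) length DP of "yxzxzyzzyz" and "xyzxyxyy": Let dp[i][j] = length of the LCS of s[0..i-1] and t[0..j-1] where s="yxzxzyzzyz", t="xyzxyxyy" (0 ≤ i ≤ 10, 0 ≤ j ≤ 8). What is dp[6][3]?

   ''  x  y  z  x  y  x  y  y
''  0  0  0  0  0  0  0  0  0
 y  0  0  1  1  1  1  1  1  1
 x  0  1  1  1  2  2  2  2  2
 z  0  1  1  2  2  2  2  2  2
 x  0  1  1  2  3  3  3  3  3
 z  0  1  1  2  3  3  3  3  3
 y  0  1  2  2  3  4  4  4  4
 z  0  1  2  3  3  4  4  4  4
 z  0  1  2  3  3  4  4  4  4
 y  0  1  2  3  3  4  4  5  5
 z  0  1  2  3  3  4  4  5  5

2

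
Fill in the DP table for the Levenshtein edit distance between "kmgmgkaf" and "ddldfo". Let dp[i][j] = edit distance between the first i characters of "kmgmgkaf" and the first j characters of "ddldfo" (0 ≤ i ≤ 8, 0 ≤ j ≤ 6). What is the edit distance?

8

   ''  d  d  l  d  f  o
''  0  1  2  3  4  5  6
 k  1  1  2  3  4  5  6
 m  2  2  2  3  4  5  6
 g  3  3  3  3  4  5  6
 m  4  4  4  4  4  5  6
 g  5  5  5  5  5  5  6
 k  6  6  6  6  6  6  6
 a  7  7  7  7  7  7  7
 f  8  8  8  8  8  7  8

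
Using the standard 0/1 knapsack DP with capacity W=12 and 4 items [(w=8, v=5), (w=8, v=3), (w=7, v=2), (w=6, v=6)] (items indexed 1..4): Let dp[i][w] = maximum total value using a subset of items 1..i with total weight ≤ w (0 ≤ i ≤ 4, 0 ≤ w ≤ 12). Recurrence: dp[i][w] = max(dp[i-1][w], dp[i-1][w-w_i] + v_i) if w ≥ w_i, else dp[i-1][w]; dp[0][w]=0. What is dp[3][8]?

i\w   0   1   2   3   4   5   6   7   8   9  10  11  12
  0   0   0   0   0   0   0   0   0   0   0   0   0   0
  1   0   0   0   0   0   0   0   0   5   5   5   5   5
  2   0   0   0   0   0   0   0   0   5   5   5   5   5
  3   0   0   0   0   0   0   0   2   5   5   5   5   5
  4   0   0   0   0   0   0   6   6   6   6   6   6   6

5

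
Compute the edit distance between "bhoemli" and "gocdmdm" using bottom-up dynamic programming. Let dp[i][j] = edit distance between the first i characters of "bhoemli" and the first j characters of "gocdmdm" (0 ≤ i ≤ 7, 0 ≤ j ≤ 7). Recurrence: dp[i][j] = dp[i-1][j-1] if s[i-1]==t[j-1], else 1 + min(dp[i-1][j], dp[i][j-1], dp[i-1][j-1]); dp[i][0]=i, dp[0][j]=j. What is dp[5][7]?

   ''  g  o  c  d  m  d  m
''  0  1  2  3  4  5  6  7
 b  1  1  2  3  4  5  6  7
 h  2  2  2  3  4  5  6  7
 o  3  3  2  3  4  5  6  7
 e  4  4  3  3  4  5  6  7
 m  5  5  4  4  4  4  5  6
 l  6  6  5  5  5  5  5  6
 i  7  7  6  6  6  6  6  6

6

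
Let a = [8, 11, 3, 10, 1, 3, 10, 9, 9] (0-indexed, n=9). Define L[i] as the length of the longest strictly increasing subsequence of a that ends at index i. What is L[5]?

   i    0    1    2    3    4    5    6    7    8
a[i]    8   11    3   10    1    3   10    9    9
L[i]    1    2    1    2    1    2    3    3    3

2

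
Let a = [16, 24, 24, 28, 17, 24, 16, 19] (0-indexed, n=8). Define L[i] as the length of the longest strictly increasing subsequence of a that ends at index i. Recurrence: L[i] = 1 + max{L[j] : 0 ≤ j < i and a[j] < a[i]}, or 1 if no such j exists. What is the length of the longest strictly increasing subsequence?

   i    0    1    2    3    4    5    6    7
a[i]   16   24   24   28   17   24   16   19
L[i]    1    2    2    3    2    3    1    3

3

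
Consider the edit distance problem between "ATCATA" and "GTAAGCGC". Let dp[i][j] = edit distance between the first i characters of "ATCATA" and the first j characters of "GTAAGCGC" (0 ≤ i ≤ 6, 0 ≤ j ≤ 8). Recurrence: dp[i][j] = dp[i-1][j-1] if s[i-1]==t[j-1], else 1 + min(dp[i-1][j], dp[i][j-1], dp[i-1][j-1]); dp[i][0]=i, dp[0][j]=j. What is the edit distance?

   ''  G  T  A  A  G  C  G  C
''  0  1  2  3  4  5  6  7  8
 A  1  1  2  2  3  4  5  6  7
 T  2  2  1  2  3  4  5  6  7
 C  3  3  2  2  3  4  4  5  6
 A  4  4  3  2  2  3  4  5  6
 T  5  5  4  3  3  3  4  5  6
 A  6  6  5  4  3  4  4  5  6

6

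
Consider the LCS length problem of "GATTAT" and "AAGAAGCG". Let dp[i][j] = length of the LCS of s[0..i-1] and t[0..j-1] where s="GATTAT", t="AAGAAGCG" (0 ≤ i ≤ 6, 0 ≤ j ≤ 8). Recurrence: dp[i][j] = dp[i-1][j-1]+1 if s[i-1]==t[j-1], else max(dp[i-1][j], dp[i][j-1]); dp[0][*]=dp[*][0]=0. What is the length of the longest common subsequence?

3

   ''  A  A  G  A  A  G  C  G
''  0  0  0  0  0  0  0  0  0
 G  0  0  0  1  1  1  1  1  1
 A  0  1  1  1  2  2  2  2  2
 T  0  1  1  1  2  2  2  2  2
 T  0  1  1  1  2  2  2  2  2
 A  0  1  2  2  2  3  3  3  3
 T  0  1  2  2  2  3  3  3  3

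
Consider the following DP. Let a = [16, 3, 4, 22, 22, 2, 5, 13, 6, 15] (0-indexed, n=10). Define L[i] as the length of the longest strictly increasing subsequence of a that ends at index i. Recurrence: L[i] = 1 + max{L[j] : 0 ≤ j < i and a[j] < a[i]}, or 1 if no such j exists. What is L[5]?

1

   i    0    1    2    3    4    5    6    7    8    9
a[i]   16    3    4   22   22    2    5   13    6   15
L[i]    1    1    2    3    3    1    3    4    4    5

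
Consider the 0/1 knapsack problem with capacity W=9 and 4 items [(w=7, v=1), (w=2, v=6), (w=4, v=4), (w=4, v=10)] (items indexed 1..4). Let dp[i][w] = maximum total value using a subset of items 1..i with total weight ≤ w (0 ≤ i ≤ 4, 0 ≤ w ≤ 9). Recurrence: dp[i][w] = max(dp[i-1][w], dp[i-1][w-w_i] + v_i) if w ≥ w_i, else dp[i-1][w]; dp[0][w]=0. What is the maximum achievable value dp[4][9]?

i\w   0   1   2   3   4   5   6   7   8   9
  0   0   0   0   0   0   0   0   0   0   0
  1   0   0   0   0   0   0   0   1   1   1
  2   0   0   6   6   6   6   6   6   6   7
  3   0   0   6   6   6   6  10  10  10  10
  4   0   0   6   6  10  10  16  16  16  16

16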